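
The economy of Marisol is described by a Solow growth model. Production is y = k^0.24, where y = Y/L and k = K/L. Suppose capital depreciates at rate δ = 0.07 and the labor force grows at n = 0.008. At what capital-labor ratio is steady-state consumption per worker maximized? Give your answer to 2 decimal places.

k_gold ≈ 4.39

The effective depreciation rate is n + δ = 0.008 + 0.07 = 0.078.
At the golden rule the marginal product of capital equals n+δ: 0.24·k^(0.24−1) = 0.078. Solving, k_gold = (0.24/0.078)^(1/0.76) ≈ 4.3879.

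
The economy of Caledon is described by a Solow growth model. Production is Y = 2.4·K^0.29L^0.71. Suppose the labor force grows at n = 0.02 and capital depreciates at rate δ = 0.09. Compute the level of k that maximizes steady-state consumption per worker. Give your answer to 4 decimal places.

k_gold ≈ 13.4423

Break-even investment rate: n + δ = 0.02 + 0.09 = 0.11.
Golden rule sets MPK = n+δ: 0.29·2.4·k^(0.29−1) = 0.11, so k_gold = (0.29·2.4/0.11)^(1/0.71) ≈ 13.4423.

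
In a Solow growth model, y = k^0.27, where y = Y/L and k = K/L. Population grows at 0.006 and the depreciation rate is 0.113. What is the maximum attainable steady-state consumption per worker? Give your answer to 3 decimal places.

c_gold ≈ 0.988

n + δ = 0.006 + 0.113 = 0.119.
At the golden rule the marginal product of capital equals n+δ: 0.27·k^(0.27−1) = 0.119. Solving, k_gold = (0.27/0.119)^(1/0.73) ≈ 3.0720.
y_gold = 3.0720^0.27 ≈ 1.3540.
c_gold = y_gold − (n+δ)·k_gold = 1.3540 − 0.119·3.0720 ≈ 0.9884.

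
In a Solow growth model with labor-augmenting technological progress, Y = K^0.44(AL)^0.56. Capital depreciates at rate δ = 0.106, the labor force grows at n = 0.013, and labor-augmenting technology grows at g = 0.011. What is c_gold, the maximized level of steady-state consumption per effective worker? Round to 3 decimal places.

n + g + δ = 0.013 + 0.011 + 0.106 = 0.13.
Maximizing c = f(k) − (n+g+δ)·k gives f'(k) = n+g+δ, i.e. 0.44·k^(0.44−1) = 0.13, so k_gold = (0.44/0.13)^(1/0.56) ≈ 8.8217.
y_gold = 8.8217^0.44 ≈ 2.6064.
c_gold = y_gold − (n+g+δ)·k_gold = 2.6064 − 0.13·8.8217 ≈ 1.4596.

c_gold ≈ 1.460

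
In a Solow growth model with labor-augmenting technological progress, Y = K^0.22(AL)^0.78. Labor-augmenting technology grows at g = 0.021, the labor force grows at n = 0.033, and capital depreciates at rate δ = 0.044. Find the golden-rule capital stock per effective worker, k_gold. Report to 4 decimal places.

Capital per effective worker breaks even when investment replaces (n + g + δ)·k; here n + g + δ = 0.098.
Maximizing c = f(k) − (n+g+δ)·k gives f'(k) = n+g+δ, i.e. 0.22·k^(0.22−1) = 0.098, so k_gold = (0.22/0.098)^(1/0.78) ≈ 2.8200.

k_gold ≈ 2.8200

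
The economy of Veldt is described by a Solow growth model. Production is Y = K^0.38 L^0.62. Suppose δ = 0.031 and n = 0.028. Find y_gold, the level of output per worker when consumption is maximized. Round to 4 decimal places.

The effective depreciation rate is n + δ = 0.028 + 0.031 = 0.059.
At the golden rule the marginal product of capital equals n+δ: 0.38·k^(0.38−1) = 0.059. Solving, k_gold = (0.38/0.059)^(1/0.62) ≈ 20.1710.
Output: y_gold = k_gold^0.38 = 20.1710^0.38 ≈ 3.1318.

y_gold ≈ 3.1318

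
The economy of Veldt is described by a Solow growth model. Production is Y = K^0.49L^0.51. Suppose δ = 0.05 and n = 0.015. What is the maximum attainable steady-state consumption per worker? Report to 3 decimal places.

The effective depreciation rate is n + δ = 0.015 + 0.05 = 0.065.
Golden rule sets MPK = n+δ: 0.49·k^(0.49−1) = 0.065, so k_gold = (0.49/0.065)^(1/0.51) ≈ 52.5004.
y_gold = 52.5004^0.49 ≈ 6.9643.
c_gold = y_gold − (n+δ)·k_gold = 6.9643 − 0.065·52.5004 ≈ 3.5518.

c_gold ≈ 3.552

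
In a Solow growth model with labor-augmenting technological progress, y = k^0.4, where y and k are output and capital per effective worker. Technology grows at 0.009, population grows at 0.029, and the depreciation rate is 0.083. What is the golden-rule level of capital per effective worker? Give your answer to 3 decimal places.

Capital per effective worker breaks even when investment replaces (n + g + δ)·k; here n + g + δ = 0.121.
Golden rule sets MPK = n+g+δ: 0.4·k^(0.4−1) = 0.121, so k_gold = (0.4/0.121)^(1/0.6) ≈ 7.3360.

k_gold ≈ 7.336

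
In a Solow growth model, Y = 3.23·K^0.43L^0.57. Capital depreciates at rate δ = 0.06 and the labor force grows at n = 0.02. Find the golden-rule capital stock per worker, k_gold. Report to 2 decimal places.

n + δ = 0.02 + 0.06 = 0.08.
Setting f'(k) = n+δ gives 0.43·3.23·k^(0.43−1) = 0.08, hence k_gold = (0.43·3.23/0.08)^(1/0.57) ≈ 149.5214.

k_gold ≈ 149.52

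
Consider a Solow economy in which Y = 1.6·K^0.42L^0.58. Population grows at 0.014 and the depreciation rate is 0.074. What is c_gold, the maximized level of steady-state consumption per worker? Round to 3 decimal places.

c_gold ≈ 4.045

Capital per worker breaks even when investment replaces (n + δ)·k; here n + δ = 0.088.
Setting f'(k) = n+δ gives 0.42·1.6·k^(0.42−1) = 0.088, hence k_gold = (0.42·1.6/0.088)^(1/0.58) ≈ 33.2827.
y_gold = 1.6·33.2827^0.42 ≈ 6.9735.
c_gold = y_gold − (n+δ)·k_gold = 6.9735 − 0.088·33.2827 ≈ 4.0446.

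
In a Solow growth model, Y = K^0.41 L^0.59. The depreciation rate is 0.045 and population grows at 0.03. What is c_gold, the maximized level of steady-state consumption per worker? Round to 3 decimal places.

n + δ = 0.03 + 0.045 = 0.075.
Golden rule sets MPK = n+δ: 0.41·k^(0.41−1) = 0.075, so k_gold = (0.41/0.075)^(1/0.59) ≈ 17.7982.
y_gold = 17.7982^0.41 ≈ 3.2558.
c_gold = y_gold − (n+δ)·k_gold = 3.2558 − 0.075·17.7982 ≈ 1.9209.

c_gold ≈ 1.921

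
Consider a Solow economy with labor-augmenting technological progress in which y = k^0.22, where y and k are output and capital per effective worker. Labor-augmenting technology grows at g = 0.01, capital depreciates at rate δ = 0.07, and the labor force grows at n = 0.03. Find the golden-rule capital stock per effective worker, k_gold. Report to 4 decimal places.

The effective depreciation rate is n + g + δ = 0.03 + 0.01 + 0.07 = 0.11.
At the golden rule the marginal product of capital equals n+g+δ: 0.22·k^(0.22−1) = 0.11. Solving, k_gold = (0.22/0.11)^(1/0.78) ≈ 2.4318.

k_gold ≈ 2.4318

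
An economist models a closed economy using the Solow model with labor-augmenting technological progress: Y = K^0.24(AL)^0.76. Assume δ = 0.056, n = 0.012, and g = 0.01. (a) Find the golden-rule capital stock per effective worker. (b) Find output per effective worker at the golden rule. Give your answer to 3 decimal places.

(a) k_gold ≈ 4.388; (b) y_gold ≈ 1.426

The effective depreciation rate is n + g + δ = 0.012 + 0.01 + 0.056 = 0.078.
Maximizing c = f(k) − (n+g+δ)·k gives f'(k) = n+g+δ, i.e. 0.24·k^(0.24−1) = 0.078, so k_gold = (0.24/0.078)^(1/0.76) ≈ 4.3879.
y_gold = 4.3879^0.24 ≈ 1.4261.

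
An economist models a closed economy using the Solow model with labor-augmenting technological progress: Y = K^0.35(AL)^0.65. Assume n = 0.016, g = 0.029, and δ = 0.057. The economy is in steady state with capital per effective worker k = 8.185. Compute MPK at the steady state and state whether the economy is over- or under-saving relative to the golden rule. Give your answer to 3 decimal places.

over-saving; MPK ≈ 0.089

n + g + δ = 0.016 + 0.029 + 0.057 = 0.102.
MPK = 0.35·k^(0.35−1) = 0.35·8.185^(-0.65) ≈ 0.0892.
MPK < 0.102, so the economy is dynamically inefficient (over-saving).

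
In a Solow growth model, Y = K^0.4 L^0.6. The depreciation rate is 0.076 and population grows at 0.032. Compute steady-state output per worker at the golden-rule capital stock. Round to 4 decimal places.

Break-even investment rate: n + δ = 0.032 + 0.076 = 0.108.
Golden rule sets MPK = n+δ: 0.4·k^(0.4−1) = 0.108, so k_gold = (0.4/0.108)^(1/0.6) ≈ 8.8660.
Output: y_gold = k_gold^0.4 = 8.8660^0.4 ≈ 2.3938.

y_gold ≈ 2.3938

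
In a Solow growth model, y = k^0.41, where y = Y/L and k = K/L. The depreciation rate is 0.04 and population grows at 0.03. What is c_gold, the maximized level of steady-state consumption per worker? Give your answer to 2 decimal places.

The effective depreciation rate is n + δ = 0.03 + 0.04 = 0.07.
Setting f'(k) = n+δ gives 0.41·k^(0.41−1) = 0.07, hence k_gold = (0.41/0.07)^(1/0.59) ≈ 20.0061.
y_gold = 20.0061^0.41 ≈ 3.4157.
c_gold = y_gold − (n+δ)·k_gold = 3.4157 − 0.07·20.0061 ≈ 2.0152.

c_gold ≈ 2.02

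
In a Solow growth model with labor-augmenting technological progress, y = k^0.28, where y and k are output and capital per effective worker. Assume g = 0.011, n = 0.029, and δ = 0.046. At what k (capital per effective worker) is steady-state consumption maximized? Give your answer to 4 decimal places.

k_gold ≈ 5.1526

n + g + δ = 0.029 + 0.011 + 0.046 = 0.086.
Golden rule sets MPK = n+g+δ: 0.28·k^(0.28−1) = 0.086, so k_gold = (0.28/0.086)^(1/0.72) ≈ 5.1526.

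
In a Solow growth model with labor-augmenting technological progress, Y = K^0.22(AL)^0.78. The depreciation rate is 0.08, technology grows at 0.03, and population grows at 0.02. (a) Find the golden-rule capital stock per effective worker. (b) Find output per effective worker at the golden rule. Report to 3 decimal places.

(a) k_gold ≈ 1.963; (b) y_gold ≈ 1.160

Break-even investment rate: n + g + δ = 0.02 + 0.03 + 0.08 = 0.13.
Maximizing c = f(k) − (n+g+δ)·k gives f'(k) = n+g+δ, i.e. 0.22·k^(0.22−1) = 0.13, so k_gold = (0.22/0.13)^(1/0.78) ≈ 1.9630.
y_gold = 1.9630^0.22 ≈ 1.1600.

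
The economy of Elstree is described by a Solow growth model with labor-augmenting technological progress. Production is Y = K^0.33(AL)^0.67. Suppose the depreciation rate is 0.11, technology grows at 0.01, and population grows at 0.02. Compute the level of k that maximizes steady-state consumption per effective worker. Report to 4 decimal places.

k_gold ≈ 3.5958

n + g + δ = 0.02 + 0.01 + 0.11 = 0.14.
At the golden rule the marginal product of capital equals n+g+δ: 0.33·k^(0.33−1) = 0.14. Solving, k_gold = (0.33/0.14)^(1/0.67) ≈ 3.5958.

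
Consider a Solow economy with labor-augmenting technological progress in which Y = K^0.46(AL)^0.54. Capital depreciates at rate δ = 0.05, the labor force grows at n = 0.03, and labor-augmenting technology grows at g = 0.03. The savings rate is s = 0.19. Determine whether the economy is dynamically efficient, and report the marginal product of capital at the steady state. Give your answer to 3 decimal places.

dynamically efficient; MPK ≈ 0.266

Break-even investment rate: n + g + δ = 0.03 + 0.03 + 0.05 = 0.11.
Steady-state k*: s·k^0.46 = 0.11·k gives k* = (0.19/0.11)^(1/0.54) ≈ 2.7514.
MPK = 0.46·2.7514^(-0.54) ≈ 0.2663.
MPK > n+g+δ = 0.11, so the economy is dynamically efficient (under-saving).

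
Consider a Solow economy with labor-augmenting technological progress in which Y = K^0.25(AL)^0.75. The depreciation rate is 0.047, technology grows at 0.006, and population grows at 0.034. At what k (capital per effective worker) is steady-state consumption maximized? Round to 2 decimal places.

k_gold ≈ 4.09

The effective depreciation rate is n + g + δ = 0.034 + 0.006 + 0.047 = 0.087.
Setting f'(k) = n+g+δ gives 0.25·k^(0.25−1) = 0.087, hence k_gold = (0.25/0.087)^(1/0.75) ≈ 4.0853.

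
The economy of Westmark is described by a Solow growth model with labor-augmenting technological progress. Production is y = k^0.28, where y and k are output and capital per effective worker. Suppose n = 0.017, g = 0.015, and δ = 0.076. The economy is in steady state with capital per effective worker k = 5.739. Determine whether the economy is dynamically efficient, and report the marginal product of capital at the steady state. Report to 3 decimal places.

n + g + δ = 0.017 + 0.015 + 0.076 = 0.108.
MPK = 0.28·k^(0.28−1) = 0.28·5.739^(-0.72) ≈ 0.0796.
MPK < 0.108, so the economy is dynamically inefficient (over-saving).

dynamically inefficient; MPK ≈ 0.080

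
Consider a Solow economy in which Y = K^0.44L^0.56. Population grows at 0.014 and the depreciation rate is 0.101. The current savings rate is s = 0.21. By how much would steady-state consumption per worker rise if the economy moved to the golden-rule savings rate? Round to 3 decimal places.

Capital per worker breaks even when investment replaces (n + δ)·k; here n + δ = 0.115.
Current steady state (s = 0.21): k* = (0.21/0.115)^(1/0.56) ≈ 2.9309, y* = 2.9309^0.44 ≈ 1.6050, c* = (1−0.21)·1.6050 ≈ 1.2680.
Golden rule sets MPK = n+δ: 0.44·k^(0.44−1) = 0.115, so k_gold = (0.44/0.115)^(1/0.56) ≈ 10.9808.
y_gold = 10.9808^0.44 ≈ 2.8700, c_gold = y_gold − 0.115·k_gold ≈ 1.6072.
Gain: Δc = 1.6072 − 1.2680 ≈ 0.3392.

Δc ≈ 0.339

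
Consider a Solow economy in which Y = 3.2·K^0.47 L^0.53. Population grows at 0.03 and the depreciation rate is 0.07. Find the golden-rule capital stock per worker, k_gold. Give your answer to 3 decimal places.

k_gold ≈ 166.426

n + δ = 0.03 + 0.07 = 0.1.
Golden rule sets MPK = n+δ: 0.47·3.2·k^(0.47−1) = 0.1, so k_gold = (0.47·3.2/0.1)^(1/0.53) ≈ 166.4264.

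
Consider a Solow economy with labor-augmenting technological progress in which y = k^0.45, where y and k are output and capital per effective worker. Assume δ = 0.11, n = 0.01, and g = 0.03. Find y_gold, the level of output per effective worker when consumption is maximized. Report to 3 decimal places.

Break-even investment rate: n + g + δ = 0.01 + 0.03 + 0.11 = 0.15.
Golden rule sets MPK = n+g+δ: 0.45·k^(0.45−1) = 0.15, so k_gold = (0.45/0.15)^(1/0.55) ≈ 7.3704.
Output: y_gold = k_gold^0.45 = 7.3704^0.45 ≈ 2.4568.

y_gold ≈ 2.457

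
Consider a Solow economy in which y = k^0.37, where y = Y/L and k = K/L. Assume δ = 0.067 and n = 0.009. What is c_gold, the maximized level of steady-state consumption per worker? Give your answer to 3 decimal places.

c_gold ≈ 1.596

The effective depreciation rate is n + δ = 0.009 + 0.067 = 0.076.
At the golden rule the marginal product of capital equals n+δ: 0.37·k^(0.37−1) = 0.076. Solving, k_gold = (0.37/0.076)^(1/0.63) ≈ 12.3337.
y_gold = 12.3337^0.37 ≈ 2.5334.
c_gold = y_gold − (n+δ)·k_gold = 2.5334 − 0.076·12.3337 ≈ 1.5960.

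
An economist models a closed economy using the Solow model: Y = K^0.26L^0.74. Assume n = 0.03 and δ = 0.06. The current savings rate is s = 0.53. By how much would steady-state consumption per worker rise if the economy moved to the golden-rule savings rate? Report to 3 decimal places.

Δc ≈ 0.198

Capital per worker breaks even when investment replaces (n + δ)·k; here n + δ = 0.09.
Current steady state (s = 0.53): k* = (0.53/0.09)^(1/0.74) ≈ 10.9796, y* = 10.9796^0.26 ≈ 1.8645, c* = (1−0.53)·1.8645 ≈ 0.8763.
Maximizing c = f(k) − (n+δ)·k gives f'(k) = n+δ, i.e. 0.26·k^(0.26−1) = 0.09, so k_gold = (0.26/0.09)^(1/0.74) ≈ 4.1938.
y_gold = 4.1938^0.26 ≈ 1.4517, c_gold = y_gold − 0.09·k_gold ≈ 1.0743.
Gain: Δc = 1.0743 − 0.8763 ≈ 0.1980.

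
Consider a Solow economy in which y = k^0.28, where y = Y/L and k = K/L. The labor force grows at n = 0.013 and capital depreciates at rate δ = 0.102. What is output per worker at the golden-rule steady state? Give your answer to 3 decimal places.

n + δ = 0.013 + 0.102 = 0.115.
At the golden rule the marginal product of capital equals n+δ: 0.28·k^(0.28−1) = 0.115. Solving, k_gold = (0.28/0.115)^(1/0.72) ≈ 3.4415.
Output: y_gold = k_gold^0.28 = 3.4415^0.28 ≈ 1.4135.

y_gold ≈ 1.413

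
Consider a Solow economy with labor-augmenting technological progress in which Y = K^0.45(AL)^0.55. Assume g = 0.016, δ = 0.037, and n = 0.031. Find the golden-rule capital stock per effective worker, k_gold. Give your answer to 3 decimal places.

k_gold ≈ 21.151

The effective depreciation rate is n + g + δ = 0.031 + 0.016 + 0.037 = 0.084.
At the golden rule the marginal product of capital equals n+g+δ: 0.45·k^(0.45−1) = 0.084. Solving, k_gold = (0.45/0.084)^(1/0.55) ≈ 21.1511.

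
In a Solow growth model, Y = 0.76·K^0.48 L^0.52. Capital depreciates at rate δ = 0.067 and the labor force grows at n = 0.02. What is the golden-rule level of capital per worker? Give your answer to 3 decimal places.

The effective depreciation rate is n + δ = 0.02 + 0.067 = 0.087.
Setting f'(k) = n+δ gives 0.48·0.76·k^(0.48−1) = 0.087, hence k_gold = (0.48·0.76/0.087)^(1/0.52) ≈ 15.7465.

k_gold ≈ 15.746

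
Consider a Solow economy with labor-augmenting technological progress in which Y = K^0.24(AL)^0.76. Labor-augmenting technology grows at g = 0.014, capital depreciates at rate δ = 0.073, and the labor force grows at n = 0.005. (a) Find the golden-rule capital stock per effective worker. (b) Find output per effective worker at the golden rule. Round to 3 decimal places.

Break-even investment rate: n + g + δ = 0.005 + 0.014 + 0.073 = 0.092.
At the golden rule the marginal product of capital equals n+g+δ: 0.24·k^(0.24−1) = 0.092. Solving, k_gold = (0.24/0.092)^(1/0.76) ≈ 3.5312.
y_gold = 3.5312^0.24 ≈ 1.3536.

(a) k_gold ≈ 3.531; (b) y_gold ≈ 1.354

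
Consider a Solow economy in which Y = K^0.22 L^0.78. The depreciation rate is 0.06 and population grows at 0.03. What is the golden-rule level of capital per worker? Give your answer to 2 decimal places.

The effective depreciation rate is n + δ = 0.03 + 0.06 = 0.09.
At the golden rule the marginal product of capital equals n+δ: 0.22·k^(0.22−1) = 0.09. Solving, k_gold = (0.22/0.09)^(1/0.78) ≈ 3.1453.

k_gold ≈ 3.15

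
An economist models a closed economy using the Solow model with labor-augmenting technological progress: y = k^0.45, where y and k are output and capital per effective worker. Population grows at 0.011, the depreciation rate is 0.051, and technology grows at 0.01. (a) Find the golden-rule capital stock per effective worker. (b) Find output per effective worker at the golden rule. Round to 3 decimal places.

(a) k_gold ≈ 27.993; (b) y_gold ≈ 4.479

The effective depreciation rate is n + g + δ = 0.011 + 0.01 + 0.051 = 0.072.
Golden rule sets MPK = n+g+δ: 0.45·k^(0.45−1) = 0.072, so k_gold = (0.45/0.072)^(1/0.55) ≈ 27.9933.
y_gold = 27.9933^0.45 ≈ 4.4789.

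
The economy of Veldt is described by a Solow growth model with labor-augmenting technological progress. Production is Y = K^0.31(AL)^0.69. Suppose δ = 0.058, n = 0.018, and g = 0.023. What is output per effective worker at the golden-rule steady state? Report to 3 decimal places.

y_gold ≈ 1.670

The effective depreciation rate is n + g + δ = 0.018 + 0.023 + 0.058 = 0.099.
At the golden rule the marginal product of capital equals n+g+δ: 0.31·k^(0.31−1) = 0.099. Solving, k_gold = (0.31/0.099)^(1/0.69) ≈ 5.2293.
Output: y_gold = k_gold^0.31 = 5.2293^0.31 ≈ 1.6700.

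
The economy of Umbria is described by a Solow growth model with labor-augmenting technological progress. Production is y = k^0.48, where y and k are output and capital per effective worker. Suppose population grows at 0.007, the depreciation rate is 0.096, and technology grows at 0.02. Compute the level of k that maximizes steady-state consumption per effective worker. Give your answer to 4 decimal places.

Capital per effective worker breaks even when investment replaces (n + g + δ)·k; here n + g + δ = 0.123.
Maximizing c = f(k) − (n+g+δ)·k gives f'(k) = n+g+δ, i.e. 0.48·k^(0.48−1) = 0.123, so k_gold = (0.48/0.123)^(1/0.52) ≈ 13.7147.

k_gold ≈ 13.7147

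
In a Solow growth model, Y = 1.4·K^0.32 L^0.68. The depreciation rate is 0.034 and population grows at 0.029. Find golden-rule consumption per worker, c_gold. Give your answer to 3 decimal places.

c_gold ≈ 2.396

n + δ = 0.029 + 0.034 = 0.063.
Maximizing c = f(k) − (n+δ)·k gives f'(k) = n+δ, i.e. 0.32·1.4·k^(0.32−1) = 0.063, so k_gold = (0.32·1.4/0.063)^(1/0.68) ≈ 17.8998.
y_gold = 1.4·17.8998^0.32 ≈ 3.5240.
c_gold = y_gold − (n+δ)·k_gold = 3.5240 − 0.063·17.8998 ≈ 2.3963.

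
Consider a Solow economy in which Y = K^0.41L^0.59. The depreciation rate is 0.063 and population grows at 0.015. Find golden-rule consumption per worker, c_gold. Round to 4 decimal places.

Capital per worker breaks even when investment replaces (n + δ)·k; here n + δ = 0.078.
Setting f'(k) = n+δ gives 0.41·k^(0.41−1) = 0.078, hence k_gold = (0.41/0.078)^(1/0.59) ≈ 16.6536.
y_gold = 16.6536^0.41 ≈ 3.1682.
c_gold = y_gold − (n+δ)·k_gold = 3.1682 − 0.078·16.6536 ≈ 1.8693.

c_gold ≈ 1.8693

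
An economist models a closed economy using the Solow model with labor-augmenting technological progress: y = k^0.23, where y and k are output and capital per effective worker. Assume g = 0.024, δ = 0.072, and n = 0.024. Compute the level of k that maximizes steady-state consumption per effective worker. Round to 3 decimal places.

k_gold ≈ 2.328

Capital per effective worker breaks even when investment replaces (n + g + δ)·k; here n + g + δ = 0.12.
Maximizing c = f(k) − (n+g+δ)·k gives f'(k) = n+g+δ, i.e. 0.23·k^(0.23−1) = 0.12, so k_gold = (0.23/0.12)^(1/0.77) ≈ 2.3278.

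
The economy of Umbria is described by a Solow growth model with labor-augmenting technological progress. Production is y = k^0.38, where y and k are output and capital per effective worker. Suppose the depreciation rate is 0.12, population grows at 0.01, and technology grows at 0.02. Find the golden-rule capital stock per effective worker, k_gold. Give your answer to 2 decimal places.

Capital per effective worker breaks even when investment replaces (n + g + δ)·k; here n + g + δ = 0.15.
Golden rule sets MPK = n+g+δ: 0.38·k^(0.38−1) = 0.15, so k_gold = (0.38/0.15)^(1/0.62) ≈ 4.4783.

k_gold ≈ 4.48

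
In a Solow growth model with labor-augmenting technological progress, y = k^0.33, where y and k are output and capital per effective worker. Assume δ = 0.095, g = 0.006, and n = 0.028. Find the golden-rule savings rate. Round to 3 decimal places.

Capital per effective worker breaks even when investment replaces (n + g + δ)·k; here n + g + δ = 0.129.
At the golden rule MPK = n+g+δ, and in any Cobb-Douglas steady state s = (n+g+δ)·k/y = MPK·k/y = capital's share 0.33.

s_gold = 0.330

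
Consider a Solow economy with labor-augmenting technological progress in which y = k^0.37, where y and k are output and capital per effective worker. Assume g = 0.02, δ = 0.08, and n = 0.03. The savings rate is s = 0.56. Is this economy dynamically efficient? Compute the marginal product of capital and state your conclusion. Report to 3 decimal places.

Capital per effective worker breaks even when investment replaces (n + g + δ)·k; here n + g + δ = 0.13.
Steady-state k*: s·k^0.37 = 0.13·k gives k* = (0.56/0.13)^(1/0.63) ≈ 10.1563.
MPK = 0.37·10.1563^(-0.63) ≈ 0.0859.
MPK < n+g+δ = 0.13, so the economy is dynamically inefficient (over-saving).

dynamically inefficient; MPK ≈ 0.086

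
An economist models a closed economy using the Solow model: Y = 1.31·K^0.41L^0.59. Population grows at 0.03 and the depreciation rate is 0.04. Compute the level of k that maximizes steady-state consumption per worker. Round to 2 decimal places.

Capital per worker breaks even when investment replaces (n + δ)·k; here n + δ = 0.07.
Maximizing c = f(k) − (n+δ)·k gives f'(k) = n+δ, i.e. 0.41·1.31·k^(0.41−1) = 0.07, so k_gold = (0.41·1.31/0.07)^(1/0.59) ≈ 31.6175.

k_gold ≈ 31.62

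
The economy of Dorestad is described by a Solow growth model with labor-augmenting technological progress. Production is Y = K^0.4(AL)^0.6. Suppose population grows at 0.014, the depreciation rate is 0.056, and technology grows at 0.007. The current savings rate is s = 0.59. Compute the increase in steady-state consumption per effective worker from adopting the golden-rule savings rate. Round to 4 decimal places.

Δc ≈ 0.2062

Capital per effective worker breaks even when investment replaces (n + g + δ)·k; here n + g + δ = 0.077.
Current steady state (s = 0.59): k* = (0.59/0.077)^(1/0.6) ≈ 29.7807, y* = 29.7807^0.4 ≈ 3.8866, c* = (1−0.59)·3.8866 ≈ 1.5935.
At the golden rule the marginal product of capital equals n+g+δ: 0.4·k^(0.4−1) = 0.077. Solving, k_gold = (0.4/0.077)^(1/0.6) ≈ 15.5817.
y_gold = 15.5817^0.4 ≈ 2.9995, c_gold = y_gold − 0.077·k_gold ≈ 1.7997.
Gain: Δc = 1.7997 − 1.5935 ≈ 0.2062.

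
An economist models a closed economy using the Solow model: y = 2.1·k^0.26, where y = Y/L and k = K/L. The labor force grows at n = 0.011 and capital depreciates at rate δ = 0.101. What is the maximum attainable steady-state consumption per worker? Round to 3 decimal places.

c_gold ≈ 2.711

n + δ = 0.011 + 0.101 = 0.112.
Maximizing c = f(k) − (n+δ)·k gives f'(k) = n+δ, i.e. 0.26·2.1·k^(0.26−1) = 0.112, so k_gold = (0.26·2.1/0.112)^(1/0.74) ≈ 8.5054.
y_gold = 2.1·8.5054^0.26 ≈ 3.6639.
c_gold = y_gold − (n+δ)·k_gold = 3.6639 − 0.112·8.5054 ≈ 2.7113.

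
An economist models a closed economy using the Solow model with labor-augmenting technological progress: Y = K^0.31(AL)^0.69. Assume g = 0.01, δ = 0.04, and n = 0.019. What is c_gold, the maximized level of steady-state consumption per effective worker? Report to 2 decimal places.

Break-even investment rate: n + g + δ = 0.019 + 0.01 + 0.04 = 0.069.
Maximizing c = f(k) − (n+g+δ)·k gives f'(k) = n+g+δ, i.e. 0.31·k^(0.31−1) = 0.069, so k_gold = (0.31/0.069)^(1/0.69) ≈ 8.8241.
y_gold = 8.8241^0.31 ≈ 1.9641.
c_gold = y_gold − (n+g+δ)·k_gold = 1.9641 − 0.069·8.8241 ≈ 1.3552.

c_gold ≈ 1.36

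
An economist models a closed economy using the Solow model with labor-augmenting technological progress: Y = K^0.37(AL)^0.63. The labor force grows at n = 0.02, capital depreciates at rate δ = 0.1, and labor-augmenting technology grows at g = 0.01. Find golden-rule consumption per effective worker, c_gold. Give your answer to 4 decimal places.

c_gold ≈ 1.1645

n + g + δ = 0.02 + 0.01 + 0.1 = 0.13.
At the golden rule the marginal product of capital equals n+g+δ: 0.37·k^(0.37−1) = 0.13. Solving, k_gold = (0.37/0.13)^(1/0.63) ≈ 5.2607.
y_gold = 5.2607^0.37 ≈ 1.8484.
c_gold = y_gold − (n+g+δ)·k_gold = 1.8484 − 0.13·5.2607 ≈ 1.1645.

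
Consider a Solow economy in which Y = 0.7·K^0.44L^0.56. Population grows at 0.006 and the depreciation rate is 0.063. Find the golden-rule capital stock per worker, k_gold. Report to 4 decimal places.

The effective depreciation rate is n + δ = 0.006 + 0.063 = 0.069.
Maximizing c = f(k) − (n+δ)·k gives f'(k) = n+δ, i.e. 0.44·0.7·k^(0.44−1) = 0.069, so k_gold = (0.44·0.7/0.069)^(1/0.56) ≈ 14.4604.

k_gold ≈ 14.4604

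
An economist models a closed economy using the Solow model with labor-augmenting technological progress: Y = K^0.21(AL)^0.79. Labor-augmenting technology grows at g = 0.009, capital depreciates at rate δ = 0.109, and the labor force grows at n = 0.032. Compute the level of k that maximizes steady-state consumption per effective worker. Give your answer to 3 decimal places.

k_gold ≈ 1.531

Capital per effective worker breaks even when investment replaces (n + g + δ)·k; here n + g + δ = 0.15.
Setting f'(k) = n+g+δ gives 0.21·k^(0.21−1) = 0.15, hence k_gold = (0.21/0.15)^(1/0.79) ≈ 1.5310.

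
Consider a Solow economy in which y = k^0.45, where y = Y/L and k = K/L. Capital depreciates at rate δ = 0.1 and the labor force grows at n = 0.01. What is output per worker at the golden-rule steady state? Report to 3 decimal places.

y_gold ≈ 3.167

n + δ = 0.01 + 0.1 = 0.11.
Golden rule sets MPK = n+δ: 0.45·k^(0.45−1) = 0.11, so k_gold = (0.45/0.11)^(1/0.55) ≈ 12.9539.
Output: y_gold = k_gold^0.45 = 12.9539^0.45 ≈ 3.1665.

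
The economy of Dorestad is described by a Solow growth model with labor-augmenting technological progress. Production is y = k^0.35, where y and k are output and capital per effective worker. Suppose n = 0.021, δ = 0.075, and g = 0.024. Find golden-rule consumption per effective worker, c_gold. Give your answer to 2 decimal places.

The effective depreciation rate is n + g + δ = 0.021 + 0.024 + 0.075 = 0.12.
Maximizing c = f(k) − (n+g+δ)·k gives f'(k) = n+g+δ, i.e. 0.35·k^(0.35−1) = 0.12, so k_gold = (0.35/0.12)^(1/0.65) ≈ 5.1905.
y_gold = 5.1905^0.35 ≈ 1.7796.
c_gold = y_gold − (n+g+δ)·k_gold = 1.7796 − 0.12·5.1905 ≈ 1.1567.

c_gold ≈ 1.16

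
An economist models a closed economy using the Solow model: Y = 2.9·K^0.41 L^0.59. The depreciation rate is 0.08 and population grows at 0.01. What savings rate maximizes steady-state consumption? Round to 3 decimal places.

Break-even investment rate: n + δ = 0.01 + 0.08 = 0.09.
At the golden rule MPK = n+δ, and in any Cobb-Douglas steady state s = (n+δ)·k/y = MPK·k/y = capital's share 0.41.

s_gold = 0.410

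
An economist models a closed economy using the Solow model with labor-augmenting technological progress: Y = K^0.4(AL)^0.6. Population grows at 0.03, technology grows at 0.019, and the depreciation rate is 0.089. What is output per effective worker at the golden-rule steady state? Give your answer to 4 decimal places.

y_gold ≈ 2.0329

The effective depreciation rate is n + g + δ = 0.03 + 0.019 + 0.089 = 0.138.
Golden rule sets MPK = n+g+δ: 0.4·k^(0.4−1) = 0.138, so k_gold = (0.4/0.138)^(1/0.6) ≈ 5.8925.
Output: y_gold = k_gold^0.4 = 5.8925^0.4 ≈ 2.0329.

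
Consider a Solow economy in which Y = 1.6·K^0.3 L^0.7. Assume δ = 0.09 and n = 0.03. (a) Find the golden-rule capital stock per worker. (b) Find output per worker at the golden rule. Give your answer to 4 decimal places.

(a) k_gold ≈ 7.2458; (b) y_gold ≈ 2.8983

n + δ = 0.03 + 0.09 = 0.12.
Setting f'(k) = n+δ gives 0.3·1.6·k^(0.3−1) = 0.12, hence k_gold = (0.3·1.6/0.12)^(1/0.7) ≈ 7.2458.
y_gold = 1.6·7.2458^0.3 ≈ 2.8983.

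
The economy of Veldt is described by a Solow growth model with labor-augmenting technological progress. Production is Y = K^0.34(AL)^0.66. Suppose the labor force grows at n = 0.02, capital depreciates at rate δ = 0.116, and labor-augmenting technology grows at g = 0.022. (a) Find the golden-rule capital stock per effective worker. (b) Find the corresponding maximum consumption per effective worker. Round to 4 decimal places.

(a) k_gold ≈ 3.1936; (b) c_gold ≈ 0.9795

n + g + δ = 0.02 + 0.022 + 0.116 = 0.158.
At the golden rule the marginal product of capital equals n+g+δ: 0.34·k^(0.34−1) = 0.158. Solving, k_gold = (0.34/0.158)^(1/0.66) ≈ 3.1936.
y_gold = 3.1936^0.34 ≈ 1.4841; c_gold = y_gold − 0.158·k_gold ≈ 0.9795.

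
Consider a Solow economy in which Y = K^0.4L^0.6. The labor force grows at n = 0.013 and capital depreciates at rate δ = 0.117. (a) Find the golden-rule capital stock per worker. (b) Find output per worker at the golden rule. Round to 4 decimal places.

(a) k_gold ≈ 6.5092; (b) y_gold ≈ 2.1155

Break-even investment rate: n + δ = 0.013 + 0.117 = 0.13.
Golden rule sets MPK = n+δ: 0.4·k^(0.4−1) = 0.13, so k_gold = (0.4/0.13)^(1/0.6) ≈ 6.5092.
y_gold = 6.5092^0.4 ≈ 2.1155.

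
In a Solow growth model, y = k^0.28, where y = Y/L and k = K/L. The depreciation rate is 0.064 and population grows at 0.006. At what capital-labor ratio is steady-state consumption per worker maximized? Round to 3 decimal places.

The effective depreciation rate is n + δ = 0.006 + 0.064 = 0.07.
Golden rule sets MPK = n+δ: 0.28·k^(0.28−1) = 0.07, so k_gold = (0.28/0.07)^(1/0.72) ≈ 6.8580.

k_gold ≈ 6.858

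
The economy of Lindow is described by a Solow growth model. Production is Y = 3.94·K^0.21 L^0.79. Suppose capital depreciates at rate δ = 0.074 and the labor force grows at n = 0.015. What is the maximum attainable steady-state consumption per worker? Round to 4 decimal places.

c_gold ≈ 5.6302

Capital per worker breaks even when investment replaces (n + δ)·k; here n + δ = 0.089.
Golden rule sets MPK = n+δ: 0.21·3.94·k^(0.21−1) = 0.089, so k_gold = (0.21·3.94/0.089)^(1/0.79) ≈ 16.8162.
y_gold = 3.94·16.8162^0.21 ≈ 7.1269.
c_gold = y_gold − (n+δ)·k_gold = 7.1269 − 0.089·16.8162 ≈ 5.6302.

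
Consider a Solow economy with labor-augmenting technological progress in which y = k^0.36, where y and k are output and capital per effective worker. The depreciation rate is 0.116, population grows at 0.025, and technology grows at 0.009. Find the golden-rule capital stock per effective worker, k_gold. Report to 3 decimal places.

The effective depreciation rate is n + g + δ = 0.025 + 0.009 + 0.116 = 0.15.
Maximizing c = f(k) − (n+g+δ)·k gives f'(k) = n+g+δ, i.e. 0.36·k^(0.36−1) = 0.15, so k_gold = (0.36/0.15)^(1/0.64) ≈ 3.9272.

k_gold ≈ 3.927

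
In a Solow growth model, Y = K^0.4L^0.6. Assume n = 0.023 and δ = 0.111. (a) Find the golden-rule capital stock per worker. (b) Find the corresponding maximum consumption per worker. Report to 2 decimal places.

(a) k_gold ≈ 6.19; (b) c_gold ≈ 1.24

Capital per worker breaks even when investment replaces (n + δ)·k; here n + δ = 0.134.
Golden rule sets MPK = n+δ: 0.4·k^(0.4−1) = 0.134, so k_gold = (0.4/0.134)^(1/0.6) ≈ 6.1886.
y_gold = 6.1886^0.4 ≈ 2.0732; c_gold = y_gold − 0.134·k_gold ≈ 1.2439.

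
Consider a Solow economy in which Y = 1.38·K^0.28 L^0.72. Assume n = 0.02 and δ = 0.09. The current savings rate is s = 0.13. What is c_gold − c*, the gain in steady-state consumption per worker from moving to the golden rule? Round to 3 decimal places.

Capital per worker breaks even when investment replaces (n + δ)·k; here n + δ = 0.11.
Current steady state (s = 0.13): k* = (0.13·1.38/0.11)^(1/0.72) ≈ 1.9726, y* = 1.38·1.9726^0.28 ≈ 1.6691, c* = (1−0.13)·1.6691 ≈ 1.4521.
Setting f'(k) = n+δ gives 0.28·1.38·k^(0.28−1) = 0.11, hence k_gold = (0.28·1.38/0.11)^(1/0.72) ≈ 5.7258.
y_gold = 1.38·5.7258^0.28 ≈ 2.2494, c_gold = y_gold − 0.11·k_gold ≈ 1.6196.
Gain: Δc = 1.6196 − 1.4521 ≈ 0.1675.

Δc ≈ 0.167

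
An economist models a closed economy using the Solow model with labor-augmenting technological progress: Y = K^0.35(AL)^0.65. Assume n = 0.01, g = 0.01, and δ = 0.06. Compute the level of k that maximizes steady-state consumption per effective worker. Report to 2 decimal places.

k_gold ≈ 9.69

Break-even investment rate: n + g + δ = 0.01 + 0.01 + 0.06 = 0.08.
Setting f'(k) = n+g+δ gives 0.35·k^(0.35−1) = 0.08, hence k_gold = (0.35/0.08)^(1/0.65) ≈ 9.6855.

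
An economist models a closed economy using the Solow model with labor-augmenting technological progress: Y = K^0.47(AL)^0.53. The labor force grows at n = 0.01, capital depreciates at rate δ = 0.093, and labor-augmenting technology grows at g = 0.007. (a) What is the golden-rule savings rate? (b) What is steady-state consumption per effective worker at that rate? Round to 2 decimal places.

n + g + δ = 0.01 + 0.007 + 0.093 = 0.11.
For Cobb-Douglas, s_gold equals capital's share: s_gold = 0.47.
Golden rule sets MPK = n+g+δ: 0.47·k^(0.47−1) = 0.11, so k_gold = (0.47/0.11)^(1/0.53) ≈ 15.4885.
y_gold = 15.4885^0.47 ≈ 3.6250; c_gold = (1−0.47)·y_gold ≈ 1.9212.

(a) s_gold = 0.47; (b) c_gold ≈ 1.92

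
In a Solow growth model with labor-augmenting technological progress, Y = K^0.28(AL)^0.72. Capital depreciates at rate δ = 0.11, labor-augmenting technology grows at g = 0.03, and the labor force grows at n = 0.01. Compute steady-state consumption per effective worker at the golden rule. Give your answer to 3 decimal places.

c_gold ≈ 0.918

The effective depreciation rate is n + g + δ = 0.01 + 0.03 + 0.11 = 0.15.
Golden rule sets MPK = n+g+δ: 0.28·k^(0.28−1) = 0.15, so k_gold = (0.28/0.15)^(1/0.72) ≈ 2.3795.
y_gold = 2.3795^0.28 ≈ 1.2747.
c_gold = y_gold − (n+g+δ)·k_gold = 1.2747 − 0.15·2.3795 ≈ 0.9178.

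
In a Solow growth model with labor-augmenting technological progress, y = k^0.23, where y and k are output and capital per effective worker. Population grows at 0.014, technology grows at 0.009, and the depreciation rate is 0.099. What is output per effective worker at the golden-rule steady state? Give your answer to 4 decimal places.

y_gold ≈ 1.2085

Break-even investment rate: n + g + δ = 0.014 + 0.009 + 0.099 = 0.122.
At the golden rule the marginal product of capital equals n+g+δ: 0.23·k^(0.23−1) = 0.122. Solving, k_gold = (0.23/0.122)^(1/0.77) ≈ 2.2784.
Output: y_gold = k_gold^0.23 = 2.2784^0.23 ≈ 1.2085.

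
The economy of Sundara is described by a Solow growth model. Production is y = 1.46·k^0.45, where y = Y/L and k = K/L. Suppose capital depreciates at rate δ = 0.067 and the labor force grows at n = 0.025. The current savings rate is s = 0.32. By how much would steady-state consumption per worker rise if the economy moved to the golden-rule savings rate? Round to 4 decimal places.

Δc ≈ 0.2591

n + δ = 0.025 + 0.067 = 0.092.
Current steady state (s = 0.32): k* = (0.32·1.46/0.092)^(1/0.55) ≈ 19.1919, y* = 1.46·19.1919^0.45 ≈ 5.5177, c* = (1−0.32)·5.5177 ≈ 3.7520.
At the golden rule the marginal product of capital equals n+δ: 0.45·1.46·k^(0.45−1) = 0.092. Solving, k_gold = (0.45·1.46/0.092)^(1/0.55) ≈ 35.6716.
y_gold = 1.46·35.6716^0.45 ≈ 7.2929, c_gold = y_gold − 0.092·k_gold ≈ 4.0111.
Gain: Δc = 4.0111 − 3.7520 ≈ 0.2591.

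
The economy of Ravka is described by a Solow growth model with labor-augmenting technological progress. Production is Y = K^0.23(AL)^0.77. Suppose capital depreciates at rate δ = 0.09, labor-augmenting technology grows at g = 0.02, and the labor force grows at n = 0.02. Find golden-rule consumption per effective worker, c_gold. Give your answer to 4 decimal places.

The effective depreciation rate is n + g + δ = 0.02 + 0.02 + 0.09 = 0.13.
At the golden rule the marginal product of capital equals n+g+δ: 0.23·k^(0.23−1) = 0.13. Solving, k_gold = (0.23/0.13)^(1/0.77) ≈ 2.0980.
y_gold = 2.0980^0.23 ≈ 1.1858.
c_gold = y_gold − (n+g+δ)·k_gold = 1.1858 − 0.13·2.0980 ≈ 0.9131.

c_gold ≈ 0.9131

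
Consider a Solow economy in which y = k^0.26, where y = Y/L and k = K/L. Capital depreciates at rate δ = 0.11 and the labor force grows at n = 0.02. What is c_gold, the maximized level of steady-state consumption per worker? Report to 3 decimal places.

c_gold ≈ 0.944

n + δ = 0.02 + 0.11 = 0.13.
Setting f'(k) = n+δ gives 0.26·k^(0.26−1) = 0.13, hence k_gold = (0.26/0.13)^(1/0.74) ≈ 2.5515.
y_gold = 2.5515^0.26 ≈ 1.2758.
c_gold = y_gold − (n+δ)·k_gold = 1.2758 − 0.13·2.5515 ≈ 0.9441.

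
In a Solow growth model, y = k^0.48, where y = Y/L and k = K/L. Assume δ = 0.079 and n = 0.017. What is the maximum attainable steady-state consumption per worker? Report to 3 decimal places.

c_gold ≈ 2.297

Break-even investment rate: n + δ = 0.017 + 0.079 = 0.096.
At the golden rule the marginal product of capital equals n+δ: 0.48·k^(0.48−1) = 0.096. Solving, k_gold = (0.48/0.096)^(1/0.52) ≈ 22.0888.
y_gold = 22.0888^0.48 ≈ 4.4178.
c_gold = y_gold − (n+δ)·k_gold = 4.4178 − 0.096·22.0888 ≈ 2.2972.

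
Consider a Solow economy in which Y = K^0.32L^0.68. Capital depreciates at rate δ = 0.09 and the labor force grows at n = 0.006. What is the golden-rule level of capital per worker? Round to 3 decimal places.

Capital per worker breaks even when investment replaces (n + δ)·k; here n + δ = 0.096.
Maximizing c = f(k) − (n+δ)·k gives f'(k) = n+δ, i.e. 0.32·k^(0.32−1) = 0.096, so k_gold = (0.32/0.096)^(1/0.68) ≈ 5.8741.

k_gold ≈ 5.874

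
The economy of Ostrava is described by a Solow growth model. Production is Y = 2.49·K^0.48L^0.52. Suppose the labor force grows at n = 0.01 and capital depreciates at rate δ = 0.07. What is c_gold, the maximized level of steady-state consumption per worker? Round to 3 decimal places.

c_gold ≈ 15.712

Capital per worker breaks even when investment replaces (n + δ)·k; here n + δ = 0.08.
Setting f'(k) = n+δ gives 0.48·2.49·k^(0.48−1) = 0.08, hence k_gold = (0.48·2.49/0.08)^(1/0.52) ≈ 181.2869.
y_gold = 2.49·181.2869^0.48 ≈ 30.2145.
c_gold = y_gold − (n+δ)·k_gold = 30.2145 − 0.08·181.2869 ≈ 15.7115.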